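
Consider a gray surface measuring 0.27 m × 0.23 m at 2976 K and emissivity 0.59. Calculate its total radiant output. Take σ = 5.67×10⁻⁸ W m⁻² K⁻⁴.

A = 0.27 × 0.23 = 0.0621 m².
Stefan–Boltzmann: P = εσAT⁴ = 0.59 × 5.67×10⁻⁸ × 0.0621 × (2976)⁴ = 0.59 × 5.67×10⁻⁸ × 0.0621 × 7.84×10^13.
P = 1.63×10^5 W.

P ≈ 1.63×10^5 W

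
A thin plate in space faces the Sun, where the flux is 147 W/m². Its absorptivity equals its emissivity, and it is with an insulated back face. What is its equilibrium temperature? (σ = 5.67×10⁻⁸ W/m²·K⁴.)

T ≈ 226 K

Absorbed flux αS = emitted flux εσT⁴ (one radiating face); with α = ε, T = (S/σ)^(1/4).
T = (147 / 5.67×10⁻⁸)^(1/4) = (2.59×10^9)^(1/4).
T = 226 K.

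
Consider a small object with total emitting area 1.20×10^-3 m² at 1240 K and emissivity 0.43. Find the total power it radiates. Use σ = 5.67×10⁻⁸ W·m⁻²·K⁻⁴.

P = εσAT⁴ = 0.43 × 5.67×10⁻⁸ × 1.20×10^-3 × (1240)⁴ = 0.43 × 5.67×10⁻⁸ × 1.20×10^-3 × 2.36×10^12.
P = 69.2 W.

P ≈ 69.2 W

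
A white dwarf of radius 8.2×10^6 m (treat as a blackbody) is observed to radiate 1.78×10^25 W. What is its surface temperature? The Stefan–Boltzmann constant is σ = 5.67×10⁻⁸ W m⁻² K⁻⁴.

T ≈ 24700 K

A = 4πr² = 4π × (8.2×10^6)² = 8.45×10^14 m².
From P = σAT⁴, T = (P / σA)^(1/4) = (1.78×10^25 / (5.67×10⁻⁸ × 8.45×10^14))^(1/4).
T = (3.72×10^17)^(1/4) = 24700 K.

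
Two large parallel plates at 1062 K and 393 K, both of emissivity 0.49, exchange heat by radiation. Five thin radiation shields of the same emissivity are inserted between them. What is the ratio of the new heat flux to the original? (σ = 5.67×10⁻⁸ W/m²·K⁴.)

ratio ≈ 0.167

With N identical shields there are N+1 = 6 gaps in series, each with the same radiative resistance, so the flux falls to 1/(N+1) of its unshielded value.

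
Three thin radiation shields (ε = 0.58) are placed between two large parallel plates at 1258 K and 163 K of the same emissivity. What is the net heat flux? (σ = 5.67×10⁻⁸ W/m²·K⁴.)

q ≈ 14500 W/m²

Each of the 4 gaps contributes resistance (2/ε − 1) = 2/0.58 − 1 = 2.448; total = 9.793.
q = σ(T₁⁴ − T₂⁴) / 9.793 = 5.67×10⁻⁸ × 2.50×10^12 / 9.793 = 14500 W/m².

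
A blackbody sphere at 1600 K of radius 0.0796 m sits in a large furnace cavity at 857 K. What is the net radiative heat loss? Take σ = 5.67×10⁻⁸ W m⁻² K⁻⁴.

Q ≈ 27200 W

A = 4πr² = 4π × (0.0796)² = 0.0796 m².
Q = σA(T⁴ − T_s⁴). T⁴ − T_s⁴ = (1600)⁴ − (857)⁴ = 6.55×10^12 − 5.39×10^11 = 6.01×10^12 K⁴.
Q = 5.67×10⁻⁸ × 0.0796 × 6.01×10^12 = 27200 W.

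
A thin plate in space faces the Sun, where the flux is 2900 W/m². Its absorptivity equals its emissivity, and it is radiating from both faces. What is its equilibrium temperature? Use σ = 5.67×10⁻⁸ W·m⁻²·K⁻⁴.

T ≈ 400 K

Absorbed flux αS = emitted flux 2εσT⁴ per unit area; with α = ε this gives T = (S/2σ)^(1/4).
T = (2900 / (2 × 5.67×10⁻⁸))^(1/4) = (2.56×10^10)^(1/4).
T = 400 K.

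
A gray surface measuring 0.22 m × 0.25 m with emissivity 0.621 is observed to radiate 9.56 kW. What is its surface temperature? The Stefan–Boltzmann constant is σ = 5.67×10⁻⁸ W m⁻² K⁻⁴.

T ≈ 1490 K

A = 0.22 × 0.25 = 0.0550 m².
From P = εσAT⁴, T = (P / εσA)^(1/4) = (9560 / (0.621 × 5.67×10⁻⁸ × 0.0550))^(1/4).
T = (4.94×10^12)^(1/4) = 1490 K.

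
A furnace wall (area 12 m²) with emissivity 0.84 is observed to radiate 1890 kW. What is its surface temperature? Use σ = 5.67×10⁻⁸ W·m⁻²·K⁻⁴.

From P = εσAT⁴, T = (P / εσA)^(1/4) = (1.89×10^6 / (0.84 × 5.67×10⁻⁸ × 12.0))^(1/4).
T = (3.31×10^12)^(1/4) = 1350 K.

T ≈ 1350 K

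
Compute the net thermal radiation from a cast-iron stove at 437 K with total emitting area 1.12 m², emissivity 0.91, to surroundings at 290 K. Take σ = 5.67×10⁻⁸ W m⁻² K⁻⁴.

Q = εσA(T⁴ − T_s⁴). T⁴ − T_s⁴ = (437)⁴ − (290)⁴ = 3.65×10^10 − 7.07×10^9 = 2.94×10^10 K⁴.
Q = 0.91 × 5.67×10⁻⁸ × 1.12 × 2.94×10^10 = 1700 W.

Q ≈ 1700 W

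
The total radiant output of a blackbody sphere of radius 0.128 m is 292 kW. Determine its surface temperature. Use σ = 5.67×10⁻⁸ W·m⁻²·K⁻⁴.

T ≈ 2240 K

A = 4πr² = 4π × (0.128)² = 0.206 m².
From P = σAT⁴, T = (P / σA)^(1/4) = (2.92×10^5 / (5.67×10⁻⁸ × 0.206))^(1/4).
T = (2.50×10^13)^(1/4) = 2240 K.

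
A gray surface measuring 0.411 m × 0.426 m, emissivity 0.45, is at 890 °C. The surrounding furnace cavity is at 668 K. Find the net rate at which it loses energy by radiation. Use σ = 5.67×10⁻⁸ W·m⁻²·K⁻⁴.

A = 0.411 × 0.426 = 0.175 m².
Convert: 890 °C = 1163 K.
Q = εσA(T⁴ − T_s⁴). T⁴ − T_s⁴ = (1163)⁴ − (668)⁴ = 1.83×10^12 − 1.99×10^11 = 1.63×10^12 K⁴.
Q = 0.45 × 5.67×10⁻⁸ × 0.175 × 1.63×10^12 = 7280 W.

Q ≈ 7280 W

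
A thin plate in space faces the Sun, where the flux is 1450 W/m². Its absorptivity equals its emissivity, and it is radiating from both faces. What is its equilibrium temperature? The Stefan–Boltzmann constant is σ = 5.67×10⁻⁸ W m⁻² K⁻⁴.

T ≈ 336 K

Absorbed flux αS = emitted flux 2εσT⁴ per unit area; with α = ε this gives T = (S/2σ)^(1/4).
T = (1450 / (2 × 5.67×10⁻⁸))^(1/4) = (1.28×10^10)^(1/4).
T = 336 K.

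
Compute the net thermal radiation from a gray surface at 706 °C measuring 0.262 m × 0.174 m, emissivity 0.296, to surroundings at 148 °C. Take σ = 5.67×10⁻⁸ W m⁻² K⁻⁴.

A = 0.262 × 0.174 = 0.0456 m².
Convert: 706 °C = 979 K; 148 °C = 421 K.
Q = εσA(T⁴ − T_s⁴). T⁴ − T_s⁴ = (979)⁴ − (421)⁴ = 9.19×10^11 − 3.14×10^10 = 8.87×10^11 K⁴.
Q = 0.296 × 5.67×10⁻⁸ × 0.0456 × 8.87×10^11 = 679 W.

Q ≈ 679 W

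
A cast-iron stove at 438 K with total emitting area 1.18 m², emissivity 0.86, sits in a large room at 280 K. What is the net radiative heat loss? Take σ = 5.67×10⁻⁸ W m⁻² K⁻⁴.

Q = εσA(T⁴ − T_s⁴). T⁴ − T_s⁴ = (438)⁴ − (280)⁴ = 3.68×10^10 − 6.15×10^9 = 3.07×10^10 K⁴.
Q = 0.86 × 5.67×10⁻⁸ × 1.18 × 3.07×10^10 = 1760 W.

Q ≈ 1760 W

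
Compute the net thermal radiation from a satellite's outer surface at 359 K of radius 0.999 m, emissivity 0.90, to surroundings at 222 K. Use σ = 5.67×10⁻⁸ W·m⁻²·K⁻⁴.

Q ≈ 9080 W

A = 4πr² = 4π × (0.999)² = 12.5 m².
Q = εσA(T⁴ − T_s⁴). T⁴ − T_s⁴ = (359)⁴ − (222)⁴ = 1.66×10^10 − 2.43×10^9 = 1.42×10^10 K⁴.
Q = 0.90 × 5.67×10⁻⁸ × 12.5 × 1.42×10^10 = 9080 W.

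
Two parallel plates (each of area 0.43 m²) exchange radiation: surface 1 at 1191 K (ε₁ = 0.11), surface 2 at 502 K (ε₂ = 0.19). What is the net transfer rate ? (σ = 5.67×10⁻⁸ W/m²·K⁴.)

For two large parallel gray plates, q = σ(T₁⁴ − T₂⁴) / (1/ε₁ + 1/ε₂ − 1).
1/ε₁ + 1/ε₂ − 1 = 1/0.11 + 1/0.19 − 1 = 13.35.
T₁⁴ − T₂⁴ = 2.01×10^12 − 6.35×10^10 = 1.95×10^12 K⁴.
q = 5.67×10⁻⁸ × 1.95×10^12 / 13.35 = 8270 W/m².
Q = q·A = 8270 × 0.43 = 3560 W.

Q ≈ 3560 W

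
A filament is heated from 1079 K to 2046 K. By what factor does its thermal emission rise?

ratio ≈ 12.9

P ∝ T⁴, so the ratio is (2046/1079)⁴ = (1.896)⁴ = 12.9.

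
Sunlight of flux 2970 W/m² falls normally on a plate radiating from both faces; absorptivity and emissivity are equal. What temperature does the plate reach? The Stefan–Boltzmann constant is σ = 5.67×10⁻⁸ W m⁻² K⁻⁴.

T ≈ 402 K

Absorbed flux αS = emitted flux 2εσT⁴ per unit area; with α = ε this gives T = (S/2σ)^(1/4).
T = (2970 / (2 × 5.67×10⁻⁸))^(1/4) = (2.62×10^10)^(1/4).
T = 402 K.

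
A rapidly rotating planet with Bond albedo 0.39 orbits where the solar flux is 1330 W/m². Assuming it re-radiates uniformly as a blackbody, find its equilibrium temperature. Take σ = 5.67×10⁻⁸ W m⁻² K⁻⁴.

T ≈ 245 K

Power absorbed = (1−a)S·πR²; power emitted = 4πR²σT⁴. Equating and cancelling πR²:
T = ((1−a)S / 4σ)^(1/4) = (811 / (4 × 5.67×10⁻⁸))^(1/4) = (3.58×10^9)^(1/4).
T = 245 K.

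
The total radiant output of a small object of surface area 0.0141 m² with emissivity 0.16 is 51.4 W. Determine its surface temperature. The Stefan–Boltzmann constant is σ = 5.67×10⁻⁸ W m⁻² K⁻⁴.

T ≈ 796 K

From P = εσAT⁴, T = (P / εσA)^(1/4) = (51.4 / (0.16 × 5.67×10⁻⁸ × 0.0141))^(1/4).
T = (4.02×10^11)^(1/4) = 796 K.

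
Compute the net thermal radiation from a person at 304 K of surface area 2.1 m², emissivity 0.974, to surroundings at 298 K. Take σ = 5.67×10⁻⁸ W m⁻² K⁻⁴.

Q ≈ 75.9 W

Q = εσA(T⁴ − T_s⁴). T⁴ − T_s⁴ = (304)⁴ − (298)⁴ = 8.54×10^9 − 7.89×10^9 = 6.55×10^8 K⁴.
Q = 0.974 × 5.67×10⁻⁸ × 2.10 × 6.55×10^8 = 75.9 W.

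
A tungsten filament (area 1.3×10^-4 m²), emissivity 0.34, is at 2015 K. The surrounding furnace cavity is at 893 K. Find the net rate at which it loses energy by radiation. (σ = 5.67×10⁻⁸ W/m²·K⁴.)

Q ≈ 39.7 W

Q = εσA(T⁴ − T_s⁴). T⁴ − T_s⁴ = (2015)⁴ − (893)⁴ = 1.65×10^13 − 6.36×10^11 = 1.58×10^13 K⁴.
Q = 0.34 × 5.67×10⁻⁸ × 1.30×10^-4 × 1.58×10^13 = 39.7 W.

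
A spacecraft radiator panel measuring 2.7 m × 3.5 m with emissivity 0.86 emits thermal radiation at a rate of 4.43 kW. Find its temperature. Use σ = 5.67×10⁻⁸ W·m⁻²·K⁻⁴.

A = 2.7 × 3.5 = 9.45 m².
From P = εσAT⁴, T = (P / εσA)^(1/4) = (4430 / (0.86 × 5.67×10⁻⁸ × 9.45))^(1/4).
T = (9.61×10^9)^(1/4) = 313 K.

T ≈ 313 K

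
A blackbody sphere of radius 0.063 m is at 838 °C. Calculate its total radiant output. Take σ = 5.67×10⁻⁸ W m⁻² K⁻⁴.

A = 4πr² = 4π × (0.063)² = 0.0499 m².
838 °C = 1111 K.
P = σAT⁴ = 5.67×10⁻⁸ × 0.0499 × (1111)⁴ = 5.67×10⁻⁸ × 0.0499 × 1.52×10^12.
P = 4310 W.

P ≈ 4310 W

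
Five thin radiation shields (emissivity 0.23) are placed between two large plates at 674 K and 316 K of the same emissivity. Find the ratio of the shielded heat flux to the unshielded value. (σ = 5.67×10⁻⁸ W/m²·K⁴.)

ratio ≈ 0.167

With N identical shields there are N+1 = 6 gaps in series, each with the same radiative resistance, so the flux falls to 1/(N+1) of its unshielded value.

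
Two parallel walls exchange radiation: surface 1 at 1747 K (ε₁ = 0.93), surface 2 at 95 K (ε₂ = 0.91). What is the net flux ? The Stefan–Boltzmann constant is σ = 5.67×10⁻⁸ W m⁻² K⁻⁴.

q ≈ 4.50×10^5 W/m²

For two large parallel gray plates, q = σ(T₁⁴ − T₂⁴) / (1/ε₁ + 1/ε₂ − 1).
1/ε₁ + 1/ε₂ − 1 = 1/0.93 + 1/0.91 − 1 = 1.174.
T₁⁴ − T₂⁴ = 9.31×10^12 − 8.15×10^7 = 9.31×10^12 K⁴.
q = 5.67×10⁻⁸ × 9.31×10^12 / 1.174 = 4.50×10^5 W/m².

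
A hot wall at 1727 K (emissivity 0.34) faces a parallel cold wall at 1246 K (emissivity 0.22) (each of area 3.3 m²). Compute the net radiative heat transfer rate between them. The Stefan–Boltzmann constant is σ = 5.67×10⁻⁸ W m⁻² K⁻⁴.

Q ≈ 1.87×10^5 W

For two large parallel gray plates, q = σ(T₁⁴ − T₂⁴) / (1/ε₁ + 1/ε₂ − 1).
1/ε₁ + 1/ε₂ − 1 = 1/0.34 + 1/0.22 − 1 = 6.487.
T₁⁴ − T₂⁴ = 8.90×10^12 − 2.41×10^12 = 6.49×10^12 K⁴.
q = 5.67×10⁻⁸ × 6.49×10^12 / 6.487 = 56700 W/m².
Q = q·A = 56700 × 3.3 = 1.87×10^5 W.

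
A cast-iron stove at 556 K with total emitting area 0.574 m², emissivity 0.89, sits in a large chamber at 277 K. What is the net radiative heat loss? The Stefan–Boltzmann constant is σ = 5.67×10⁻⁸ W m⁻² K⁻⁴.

Q = εσA(T⁴ − T_s⁴). T⁴ − T_s⁴ = (556)⁴ − (277)⁴ = 9.56×10^10 − 5.89×10^9 = 8.97×10^10 K⁴.
Q = 0.89 × 5.67×10⁻⁸ × 0.574 × 8.97×10^10 = 2600 W.

Q ≈ 2600 W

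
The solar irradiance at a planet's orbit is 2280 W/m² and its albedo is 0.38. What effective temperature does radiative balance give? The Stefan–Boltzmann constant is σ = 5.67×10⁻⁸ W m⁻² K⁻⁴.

Power absorbed = (1−a)S·πR²; power emitted = 4πR²σT⁴. Equating and cancelling πR²:
T = ((1−a)S / 4σ)^(1/4) = (1410 / (4 × 5.67×10⁻⁸))^(1/4) = (6.23×10^9)^(1/4).
T = 281 K.

T ≈ 281 K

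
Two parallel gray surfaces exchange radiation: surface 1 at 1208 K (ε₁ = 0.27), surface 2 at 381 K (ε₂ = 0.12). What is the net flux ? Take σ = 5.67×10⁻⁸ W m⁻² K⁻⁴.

q ≈ 10800 W/m²

For two large parallel gray plates, q = σ(T₁⁴ − T₂⁴) / (1/ε₁ + 1/ε₂ − 1).
1/ε₁ + 1/ε₂ − 1 = 1/0.27 + 1/0.12 − 1 = 11.04.
T₁⁴ − T₂⁴ = 2.13×10^12 − 2.11×10^10 = 2.11×10^12 K⁴.
q = 5.67×10⁻⁸ × 2.11×10^12 / 11.04 = 10800 W/m².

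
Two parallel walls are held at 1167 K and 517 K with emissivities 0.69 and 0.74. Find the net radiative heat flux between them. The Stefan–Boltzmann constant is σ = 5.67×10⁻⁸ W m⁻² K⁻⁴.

For two large parallel gray plates, q = σ(T₁⁴ − T₂⁴) / (1/ε₁ + 1/ε₂ − 1).
1/ε₁ + 1/ε₂ − 1 = 1/0.69 + 1/0.74 − 1 = 1.801.
T₁⁴ − T₂⁴ = 1.85×10^12 − 7.14×10^10 = 1.78×10^12 K⁴.
q = 5.67×10⁻⁸ × 1.78×10^12 / 1.801 = 56200 W/m².

q ≈ 56200 W/m²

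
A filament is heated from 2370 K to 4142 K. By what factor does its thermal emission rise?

P ∝ T⁴, so the ratio is (4142/2370)⁴ = (1.748)⁴ = 9.33.

ratio ≈ 9.33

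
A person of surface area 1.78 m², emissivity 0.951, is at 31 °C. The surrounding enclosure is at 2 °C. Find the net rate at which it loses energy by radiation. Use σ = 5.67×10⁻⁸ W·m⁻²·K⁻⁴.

Q ≈ 271 W

Convert: 31 °C = 304 K; 2 °C = 275 K.
Q = εσA(T⁴ − T_s⁴). T⁴ − T_s⁴ = (304)⁴ − (275)⁴ = 8.54×10^9 − 5.72×10^9 = 2.82×10^9 K⁴.
Q = 0.951 × 5.67×10⁻⁸ × 1.78 × 2.82×10^9 = 271 W.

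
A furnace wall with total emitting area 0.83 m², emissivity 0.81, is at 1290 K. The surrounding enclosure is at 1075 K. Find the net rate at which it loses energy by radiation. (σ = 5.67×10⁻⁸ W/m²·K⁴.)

Q ≈ 54700 W

Q = εσA(T⁴ − T_s⁴). T⁴ − T_s⁴ = (1290)⁴ − (1075)⁴ = 2.77×10^12 − 1.34×10^12 = 1.43×10^12 K⁴.
Q = 0.81 × 5.67×10⁻⁸ × 0.830 × 1.43×10^12 = 54700 W.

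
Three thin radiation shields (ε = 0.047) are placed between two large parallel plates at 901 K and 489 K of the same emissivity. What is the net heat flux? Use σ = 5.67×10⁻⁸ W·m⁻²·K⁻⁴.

Each of the 4 gaps contributes resistance (2/ε − 1) = 2/0.047 − 1 = 41.55; total = 166.2.
q = σ(T₁⁴ − T₂⁴) / 166.2 = 5.67×10⁻⁸ × 6.02×10^11 / 166.2 = 205 W/m².

q ≈ 205 W/m²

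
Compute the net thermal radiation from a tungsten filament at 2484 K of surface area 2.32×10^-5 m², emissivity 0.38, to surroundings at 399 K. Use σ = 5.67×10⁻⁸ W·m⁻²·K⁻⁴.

Q ≈ 19.0 W

Q = εσA(T⁴ − T_s⁴). T⁴ − T_s⁴ = (2484)⁴ − (399)⁴ = 3.81×10^13 − 2.53×10^10 = 3.80×10^13 K⁴.
Q = 0.38 × 5.67×10⁻⁸ × 2.32×10^-5 × 3.80×10^13 = 19.0 W.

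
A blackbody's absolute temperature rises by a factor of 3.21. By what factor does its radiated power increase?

P ∝ T⁴, so the power scales as (3.21)⁴ = 106.

factor ≈ 106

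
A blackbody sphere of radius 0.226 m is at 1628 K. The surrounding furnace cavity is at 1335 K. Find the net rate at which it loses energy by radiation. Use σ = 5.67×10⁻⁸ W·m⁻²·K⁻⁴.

A = 4πr² = 4π × (0.226)² = 0.642 m².
Q = σA(T⁴ − T_s⁴). T⁴ − T_s⁴ = (1628)⁴ − (1335)⁴ = 7.02×10^12 − 3.18×10^12 = 3.85×10^12 K⁴.
Q = 5.67×10⁻⁸ × 0.642 × 3.85×10^12 = 1.40×10^5 W.

Q ≈ 1.40×10^5 W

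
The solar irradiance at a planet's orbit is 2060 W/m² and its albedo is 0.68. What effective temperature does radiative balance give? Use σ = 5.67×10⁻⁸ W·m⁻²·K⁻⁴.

Power absorbed = (1−a)S·πR²; power emitted = 4πR²σT⁴. Equating and cancelling πR²:
T = ((1−a)S / 4σ)^(1/4) = (659 / (4 × 5.67×10⁻⁸))^(1/4) = (2.91×10^9)^(1/4).
T = 232 K.

T ≈ 232 K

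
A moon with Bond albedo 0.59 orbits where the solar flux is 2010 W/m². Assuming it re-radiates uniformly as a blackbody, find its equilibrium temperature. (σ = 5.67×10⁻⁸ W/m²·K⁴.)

T ≈ 246 K

Power absorbed = (1−a)S·πR²; power emitted = 4πR²σT⁴. Equating and cancelling πR²:
T = ((1−a)S / 4σ)^(1/4) = (824 / (4 × 5.67×10⁻⁸))^(1/4) = (3.63×10^9)^(1/4).
T = 246 K.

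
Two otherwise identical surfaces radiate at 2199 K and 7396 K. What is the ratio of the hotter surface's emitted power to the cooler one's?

ratio ≈ 128

P ∝ T⁴, so the ratio is (7396/2199)⁴ = (3.363)⁴ = 128.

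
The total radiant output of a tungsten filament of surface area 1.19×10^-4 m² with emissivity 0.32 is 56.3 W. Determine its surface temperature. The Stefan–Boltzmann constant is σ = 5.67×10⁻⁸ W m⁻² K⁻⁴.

From P = εσAT⁴, T = (P / εσA)^(1/4) = (56.3 / (0.32 × 5.67×10⁻⁸ × 1.19×10^-4))^(1/4).
T = (2.61×10^13)^(1/4) = 2260 K.

T ≈ 2260 K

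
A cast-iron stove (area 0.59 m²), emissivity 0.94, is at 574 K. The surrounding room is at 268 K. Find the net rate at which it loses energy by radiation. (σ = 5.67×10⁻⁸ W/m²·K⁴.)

Q ≈ 3250 W

Q = εσA(T⁴ − T_s⁴). T⁴ − T_s⁴ = (574)⁴ − (268)⁴ = 1.09×10^11 − 5.16×10^9 = 1.03×10^11 K⁴.
Q = 0.94 × 5.67×10⁻⁸ × 0.590 × 1.03×10^11 = 3250 W.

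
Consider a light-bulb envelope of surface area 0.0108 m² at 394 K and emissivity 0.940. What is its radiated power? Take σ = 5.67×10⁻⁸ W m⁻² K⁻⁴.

Stefan–Boltzmann: P = εσAT⁴ = 0.940 × 5.67×10⁻⁸ × 0.0108 × (394)⁴ = 0.940 × 5.67×10⁻⁸ × 0.0108 × 2.41×10^10.
P = 13.9 W.

P ≈ 13.9 W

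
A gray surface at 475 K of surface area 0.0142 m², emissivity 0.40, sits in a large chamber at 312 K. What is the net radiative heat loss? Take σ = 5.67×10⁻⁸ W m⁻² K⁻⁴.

Q = εσA(T⁴ − T_s⁴). T⁴ − T_s⁴ = (475)⁴ − (312)⁴ = 5.09×10^10 − 9.48×10^9 = 4.14×10^10 K⁴.
Q = 0.40 × 5.67×10⁻⁸ × 0.0142 × 4.14×10^10 = 13.3 W.

Q ≈ 13.3 W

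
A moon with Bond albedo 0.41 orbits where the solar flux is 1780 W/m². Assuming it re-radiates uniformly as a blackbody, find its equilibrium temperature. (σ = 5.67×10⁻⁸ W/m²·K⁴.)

Power absorbed = (1−a)S·πR²; power emitted = 4πR²σT⁴. Equating and cancelling πR²:
T = ((1−a)S / 4σ)^(1/4) = (1050 / (4 × 5.67×10⁻⁸))^(1/4) = (4.63×10^9)^(1/4).
T = 261 K.

T ≈ 261 K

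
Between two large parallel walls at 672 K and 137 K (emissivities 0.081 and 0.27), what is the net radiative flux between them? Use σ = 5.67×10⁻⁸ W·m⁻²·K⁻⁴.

For two large parallel gray plates, q = σ(T₁⁴ − T₂⁴) / (1/ε₁ + 1/ε₂ − 1).
1/ε₁ + 1/ε₂ − 1 = 1/0.081 + 1/0.27 − 1 = 15.05.
T₁⁴ − T₂⁴ = 2.04×10^11 − 3.52×10^8 = 2.04×10^11 K⁴.
q = 5.67×10⁻⁸ × 2.04×10^11 / 15.05 = 767 W/m².

q ≈ 767 W/m²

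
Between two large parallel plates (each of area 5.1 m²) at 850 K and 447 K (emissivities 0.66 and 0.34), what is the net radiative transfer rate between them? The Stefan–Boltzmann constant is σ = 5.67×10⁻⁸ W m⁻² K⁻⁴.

Q ≈ 40300 W

For two large parallel gray plates, q = σ(T₁⁴ − T₂⁴) / (1/ε₁ + 1/ε₂ − 1).
1/ε₁ + 1/ε₂ − 1 = 1/0.66 + 1/0.34 − 1 = 3.456.
T₁⁴ − T₂⁴ = 5.22×10^11 − 3.99×10^10 = 4.82×10^11 K⁴.
q = 5.67×10⁻⁸ × 4.82×10^11 / 3.456 = 7910 W/m².
Q = q·A = 7910 × 5.1 = 40300 W.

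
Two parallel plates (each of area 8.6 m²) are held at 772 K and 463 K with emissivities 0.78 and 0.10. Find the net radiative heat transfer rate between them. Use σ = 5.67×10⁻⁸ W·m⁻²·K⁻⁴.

For two large parallel gray plates, q = σ(T₁⁴ − T₂⁴) / (1/ε₁ + 1/ε₂ − 1).
1/ε₁ + 1/ε₂ − 1 = 1/0.78 + 1/0.10 − 1 = 10.28.
T₁⁴ − T₂⁴ = 3.55×10^11 − 4.60×10^10 = 3.09×10^11 K⁴.
q = 5.67×10⁻⁸ × 3.09×10^11 / 10.28 = 1710 W/m².
Q = q·A = 1710 × 8.6 = 14700 W.

Q ≈ 14700 W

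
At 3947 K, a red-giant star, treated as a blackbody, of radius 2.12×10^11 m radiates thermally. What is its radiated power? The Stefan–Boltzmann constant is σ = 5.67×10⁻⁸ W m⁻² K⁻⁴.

A = 4πr² = 4π × (2.12×10^11)² = 5.65×10^23 m².
P = σAT⁴ = 5.67×10⁻⁸ × 5.65×10^23 × (3947)⁴ = 5.67×10⁻⁸ × 5.65×10^23 × 2.43×10^14.
P = 7.77×10^30 W.

P ≈ 7.77×10^30 W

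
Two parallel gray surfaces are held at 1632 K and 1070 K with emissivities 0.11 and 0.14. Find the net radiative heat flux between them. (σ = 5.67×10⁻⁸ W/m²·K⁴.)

For two large parallel gray plates, q = σ(T₁⁴ − T₂⁴) / (1/ε₁ + 1/ε₂ − 1).
1/ε₁ + 1/ε₂ − 1 = 1/0.11 + 1/0.14 − 1 = 15.23.
T₁⁴ − T₂⁴ = 7.09×10^12 − 1.31×10^12 = 5.78×10^12 K⁴.
q = 5.67×10⁻⁸ × 5.78×10^12 / 15.23 = 21500 W/m².

q ≈ 21500 W/m²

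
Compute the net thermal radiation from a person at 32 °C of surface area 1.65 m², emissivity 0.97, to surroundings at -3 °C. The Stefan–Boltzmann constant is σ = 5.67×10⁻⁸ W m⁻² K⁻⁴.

Q ≈ 303 W

Convert: 32 °C = 305 K; -3 °C = 270 K.
Q = εσA(T⁴ − T_s⁴). T⁴ − T_s⁴ = (305)⁴ − (270)⁴ = 8.65×10^9 − 5.31×10^9 = 3.34×10^9 K⁴.
Q = 0.97 × 5.67×10⁻⁸ × 1.65 × 3.34×10^9 = 303 W.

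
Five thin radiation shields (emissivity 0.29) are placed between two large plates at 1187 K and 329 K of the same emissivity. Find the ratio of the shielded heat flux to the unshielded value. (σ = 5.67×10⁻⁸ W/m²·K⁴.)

ratio ≈ 0.167

With N identical shields there are N+1 = 6 gaps in series, each with the same radiative resistance, so the flux falls to 1/(N+1) of its unshielded value.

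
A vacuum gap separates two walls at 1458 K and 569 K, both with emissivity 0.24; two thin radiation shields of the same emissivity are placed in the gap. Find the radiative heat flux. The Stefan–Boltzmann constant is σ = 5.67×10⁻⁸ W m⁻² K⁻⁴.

Each of the 3 gaps contributes resistance (2/ε − 1) = 2/0.24 − 1 = 7.333; total = 22.00.
q = σ(T₁⁴ − T₂⁴) / 22.00 = 5.67×10⁻⁸ × 4.41×10^12 / 22.00 = 11400 W/m².

q ≈ 11400 W/m²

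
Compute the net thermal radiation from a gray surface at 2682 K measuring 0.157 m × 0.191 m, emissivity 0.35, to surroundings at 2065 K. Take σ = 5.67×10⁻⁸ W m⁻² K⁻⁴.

A = 0.157 × 0.191 = 0.0300 m².
Q = εσA(T⁴ − T_s⁴). T⁴ − T_s⁴ = (2682)⁴ − (2065)⁴ = 5.17×10^13 − 1.82×10^13 = 3.36×10^13 K⁴.
Q = 0.35 × 5.67×10⁻⁸ × 0.0300 × 3.36×10^13 = 20000 W.

Q ≈ 20000 W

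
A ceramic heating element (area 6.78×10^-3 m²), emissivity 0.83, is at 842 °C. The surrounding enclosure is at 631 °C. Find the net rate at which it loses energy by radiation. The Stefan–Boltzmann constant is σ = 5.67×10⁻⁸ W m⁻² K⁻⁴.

Q ≈ 280 W

Convert: 842 °C = 1115 K; 631 °C = 904 K.
Q = εσA(T⁴ − T_s⁴). T⁴ − T_s⁴ = (1115)⁴ − (904)⁴ = 1.55×10^12 − 6.68×10^11 = 8.78×10^11 K⁴.
Q = 0.83 × 5.67×10⁻⁸ × 6.78×10^-3 × 8.78×10^11 = 280 W.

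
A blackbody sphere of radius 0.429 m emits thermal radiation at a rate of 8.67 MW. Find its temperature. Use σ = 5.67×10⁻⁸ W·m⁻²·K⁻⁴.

T ≈ 2850 K

A = 4πr² = 4π × (0.429)² = 2.31 m².
From P = σAT⁴, T = (P / σA)^(1/4) = (8.67×10^6 / (5.67×10⁻⁸ × 2.31))^(1/4).
T = (6.61×10^13)^(1/4) = 2850 K.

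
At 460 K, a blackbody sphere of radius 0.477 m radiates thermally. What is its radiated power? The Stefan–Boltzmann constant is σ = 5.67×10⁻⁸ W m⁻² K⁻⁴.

P ≈ 7260 W

A = 4πr² = 4π × (0.477)² = 2.86 m².
P = σAT⁴ = 5.67×10⁻⁸ × 2.86 × (460)⁴ = 5.67×10⁻⁸ × 2.86 × 4.48×10^10.
P = 7260 W.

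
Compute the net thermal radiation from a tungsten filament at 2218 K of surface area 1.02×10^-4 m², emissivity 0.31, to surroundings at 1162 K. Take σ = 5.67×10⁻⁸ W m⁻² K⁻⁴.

Q = εσA(T⁴ − T_s⁴). T⁴ − T_s⁴ = (2218)⁴ − (1162)⁴ = 2.42×10^13 − 1.82×10^12 = 2.24×10^13 K⁴.
Q = 0.31 × 5.67×10⁻⁸ × 1.02×10^-4 × 2.24×10^13 = 40.1 W.

Q ≈ 40.1 W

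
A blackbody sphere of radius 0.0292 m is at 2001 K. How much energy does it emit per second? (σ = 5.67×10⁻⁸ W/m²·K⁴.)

P ≈ 9740 W

A = 4πr² = 4π × (0.0292)² = 0.0107 m².
P = σAT⁴ = 5.67×10⁻⁸ × 0.0107 × (2001)⁴ = 5.67×10⁻⁸ × 0.0107 × 1.60×10^13.
P = 9740 W.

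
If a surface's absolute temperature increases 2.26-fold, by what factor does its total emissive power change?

P ∝ T⁴, so the power scales as (2.26)⁴ = 26.1.

factor ≈ 26.1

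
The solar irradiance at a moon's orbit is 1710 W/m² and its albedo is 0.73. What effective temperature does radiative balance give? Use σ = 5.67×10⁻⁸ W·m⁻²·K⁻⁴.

T ≈ 212 K

Power absorbed = (1−a)S·πR²; power emitted = 4πR²σT⁴. Equating and cancelling πR²:
T = ((1−a)S / 4σ)^(1/4) = (462 / (4 × 5.67×10⁻⁸))^(1/4) = (2.04×10^9)^(1/4).
T = 212 K.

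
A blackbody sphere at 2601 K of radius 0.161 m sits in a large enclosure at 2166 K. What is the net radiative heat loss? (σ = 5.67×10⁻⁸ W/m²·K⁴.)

Q ≈ 4.39×10^5 W

A = 4πr² = 4π × (0.161)² = 0.326 m².
Q = σA(T⁴ − T_s⁴). T⁴ − T_s⁴ = (2601)⁴ − (2166)⁴ = 4.58×10^13 − 2.20×10^13 = 2.38×10^13 K⁴.
Q = 5.67×10⁻⁸ × 0.326 × 2.38×10^13 = 4.39×10^5 W.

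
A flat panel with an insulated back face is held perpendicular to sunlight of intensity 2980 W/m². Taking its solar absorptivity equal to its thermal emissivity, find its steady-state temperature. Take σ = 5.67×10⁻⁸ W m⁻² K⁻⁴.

T ≈ 479 K

Absorbed flux αS = emitted flux εσT⁴ (one radiating face); with α = ε, T = (S/σ)^(1/4).
T = (2980 / 5.67×10⁻⁸)^(1/4) = (5.26×10^10)^(1/4).
T = 479 K.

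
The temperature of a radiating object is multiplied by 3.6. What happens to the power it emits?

P ∝ T⁴, so the power scales as (3.6)⁴ = 168.

factor ≈ 168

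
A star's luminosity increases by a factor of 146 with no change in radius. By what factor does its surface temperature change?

factor ≈ 3.48

P ∝ T⁴ ⇒ T ∝ P^(1/4), so T scales by (146)^(1/4) = 3.48.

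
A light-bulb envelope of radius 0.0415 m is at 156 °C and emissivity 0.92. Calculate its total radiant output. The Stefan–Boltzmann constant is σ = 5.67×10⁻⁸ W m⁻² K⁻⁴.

P ≈ 38.2 W

A = 4πr² = 4π × (0.0415)² = 0.0216 m².
156 °C = 429 K.
Stefan–Boltzmann: P = εσAT⁴ = 0.92 × 5.67×10⁻⁸ × 0.0216 × (429)⁴ = 0.92 × 5.67×10⁻⁸ × 0.0216 × 3.39×10^10.
P = 38.2 W.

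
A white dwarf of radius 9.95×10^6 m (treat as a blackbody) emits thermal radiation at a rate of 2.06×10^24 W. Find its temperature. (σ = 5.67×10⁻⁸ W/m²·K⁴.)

A = 4πr² = 4π × (9.95×10^6)² = 1.24×10^15 m².
From P = σAT⁴, T = (P / σA)^(1/4) = (2.06×10^24 / (5.67×10⁻⁸ × 1.24×10^15))^(1/4).
T = (2.92×10^16)^(1/4) = 13100 K.

T ≈ 13100 K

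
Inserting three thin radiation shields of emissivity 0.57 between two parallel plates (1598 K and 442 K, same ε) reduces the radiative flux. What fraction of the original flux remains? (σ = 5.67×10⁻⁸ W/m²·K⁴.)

ratio ≈ 0.250

With N identical shields there are N+1 = 4 gaps in series, each with the same radiative resistance, so the flux falls to 1/(N+1) of its unshielded value.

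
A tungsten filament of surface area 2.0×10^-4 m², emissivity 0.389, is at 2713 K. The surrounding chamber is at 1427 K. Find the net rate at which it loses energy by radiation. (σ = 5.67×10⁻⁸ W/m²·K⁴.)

Q ≈ 221 W

Q = εσA(T⁴ − T_s⁴). T⁴ − T_s⁴ = (2713)⁴ − (1427)⁴ = 5.42×10^13 − 4.15×10^12 = 5.00×10^13 K⁴.
Q = 0.389 × 5.67×10⁻⁸ × 2.00×10^-4 × 5.00×10^13 = 221 W.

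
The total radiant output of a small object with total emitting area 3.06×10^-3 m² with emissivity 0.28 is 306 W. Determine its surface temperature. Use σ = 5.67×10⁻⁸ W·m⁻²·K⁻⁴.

From P = εσAT⁴, T = (P / εσA)^(1/4) = (306 / (0.28 × 5.67×10⁻⁸ × 3.06×10^-3))^(1/4).
T = (6.30×10^12)^(1/4) = 1580 K.

T ≈ 1580 K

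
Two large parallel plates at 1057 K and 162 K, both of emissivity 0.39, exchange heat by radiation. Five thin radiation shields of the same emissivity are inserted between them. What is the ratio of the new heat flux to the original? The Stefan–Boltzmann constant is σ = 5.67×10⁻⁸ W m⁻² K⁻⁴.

ratio ≈ 0.167

With N identical shields there are N+1 = 6 gaps in series, each with the same radiative resistance, so the flux falls to 1/(N+1) of its unshielded value.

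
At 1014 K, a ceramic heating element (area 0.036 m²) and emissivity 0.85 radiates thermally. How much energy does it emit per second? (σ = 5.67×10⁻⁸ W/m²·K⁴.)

P = εσAT⁴ = 0.85 × 5.67×10⁻⁸ × 0.0360 × (1014)⁴ = 0.85 × 5.67×10⁻⁸ × 0.0360 × 1.06×10^12.
P = 1830 W.

P ≈ 1830 W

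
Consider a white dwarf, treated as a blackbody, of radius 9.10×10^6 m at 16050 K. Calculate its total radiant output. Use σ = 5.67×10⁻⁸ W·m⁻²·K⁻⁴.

P ≈ 3.92×10^24 W

A = 4πr² = 4π × (9.10×10^6)² = 1.04×10^15 m².
P = σAT⁴ = 5.67×10⁻⁸ × 1.04×10^15 × (16050)⁴ = 5.67×10⁻⁸ × 1.04×10^15 × 6.64×10^16.
P = 3.92×10^24 W.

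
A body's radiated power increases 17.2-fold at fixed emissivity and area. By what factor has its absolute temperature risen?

P ∝ T⁴ ⇒ T ∝ P^(1/4), so T scales by (17.2)^(1/4) = 2.04.

factor ≈ 2.04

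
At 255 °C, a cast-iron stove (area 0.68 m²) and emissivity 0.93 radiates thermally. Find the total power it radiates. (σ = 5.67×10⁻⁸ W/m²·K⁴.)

P ≈ 2790 W

255 °C = 528 K.
P = εσAT⁴ = 0.93 × 5.67×10⁻⁸ × 0.680 × (528)⁴ = 0.93 × 5.67×10⁻⁸ × 0.680 × 7.77×10^10.
P = 2790 W.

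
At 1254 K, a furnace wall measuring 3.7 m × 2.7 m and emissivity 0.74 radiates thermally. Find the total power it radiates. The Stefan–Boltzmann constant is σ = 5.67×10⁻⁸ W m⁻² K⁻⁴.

A = 3.7 × 2.7 = 9.99 m².
P = εσAT⁴ = 0.74 × 5.67×10⁻⁸ × 9.99 × (1254)⁴ = 0.74 × 5.67×10⁻⁸ × 9.99 × 2.47×10^12.
P = 1.04×10^6 W.

P ≈ 1.04×10^6 W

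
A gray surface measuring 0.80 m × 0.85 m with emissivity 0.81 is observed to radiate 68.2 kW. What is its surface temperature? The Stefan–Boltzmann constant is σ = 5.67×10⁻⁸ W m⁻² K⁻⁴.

T ≈ 1220 K

A = 0.80 × 0.85 = 0.680 m².
From P = εσAT⁴, T = (P / εσA)^(1/4) = (68200 / (0.81 × 5.67×10⁻⁸ × 0.680))^(1/4).
T = (2.18×10^12)^(1/4) = 1220 K.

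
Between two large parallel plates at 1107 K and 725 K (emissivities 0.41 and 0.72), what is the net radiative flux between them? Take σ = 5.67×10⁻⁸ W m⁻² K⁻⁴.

q ≈ 24600 W/m²

For two large parallel gray plates, q = σ(T₁⁴ − T₂⁴) / (1/ε₁ + 1/ε₂ − 1).
1/ε₁ + 1/ε₂ − 1 = 1/0.41 + 1/0.72 − 1 = 2.828.
T₁⁴ − T₂⁴ = 1.50×10^12 − 2.76×10^11 = 1.23×10^12 K⁴.
q = 5.67×10⁻⁸ × 1.23×10^12 / 2.828 = 24600 W/m².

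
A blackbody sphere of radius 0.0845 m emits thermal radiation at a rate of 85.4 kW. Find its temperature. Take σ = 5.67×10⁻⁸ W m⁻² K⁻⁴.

T ≈ 2020 K

A = 4πr² = 4π × (0.0845)² = 0.0897 m².
From P = σAT⁴, T = (P / σA)^(1/4) = (85400 / (5.67×10⁻⁸ × 0.0897))^(1/4).
T = (1.68×10^13)^(1/4) = 2020 K.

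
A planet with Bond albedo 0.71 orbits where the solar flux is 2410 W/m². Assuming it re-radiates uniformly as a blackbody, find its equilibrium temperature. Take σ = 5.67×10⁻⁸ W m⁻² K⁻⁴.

T ≈ 236 K

Power absorbed = (1−a)S·πR²; power emitted = 4πR²σT⁴. Equating and cancelling πR²:
T = ((1−a)S / 4σ)^(1/4) = (699 / (4 × 5.67×10⁻⁸))^(1/4) = (3.08×10^9)^(1/4).
T = 236 K.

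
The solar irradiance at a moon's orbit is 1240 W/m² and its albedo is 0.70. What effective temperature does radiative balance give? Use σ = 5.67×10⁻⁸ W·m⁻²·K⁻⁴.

Power absorbed = (1−a)S·πR²; power emitted = 4πR²σT⁴. Equating and cancelling πR²:
T = ((1−a)S / 4σ)^(1/4) = (372 / (4 × 5.67×10⁻⁸))^(1/4) = (1.64×10^9)^(1/4).
T = 201 K.

T ≈ 201 K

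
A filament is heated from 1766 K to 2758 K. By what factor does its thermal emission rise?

ratio ≈ 5.95

P ∝ T⁴, so the ratio is (2758/1766)⁴ = (1.562)⁴ = 5.95.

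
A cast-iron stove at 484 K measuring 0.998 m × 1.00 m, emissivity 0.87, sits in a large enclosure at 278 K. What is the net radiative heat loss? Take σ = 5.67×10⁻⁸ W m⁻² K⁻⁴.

Q ≈ 2410 W

A = 0.998 × 1.00 = 0.998 m².
Q = εσA(T⁴ − T_s⁴). T⁴ − T_s⁴ = (484)⁴ − (278)⁴ = 5.49×10^10 − 5.97×10^9 = 4.89×10^10 K⁴.
Q = 0.87 × 5.67×10⁻⁸ × 0.998 × 4.89×10^10 = 2410 W.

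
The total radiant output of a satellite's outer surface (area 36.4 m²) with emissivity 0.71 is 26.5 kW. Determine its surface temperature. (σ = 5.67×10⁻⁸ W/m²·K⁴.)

T ≈ 367 K

From P = εσAT⁴, T = (P / εσA)^(1/4) = (26500 / (0.71 × 5.67×10⁻⁸ × 36.4))^(1/4).
T = (1.81×10^10)^(1/4) = 367 K.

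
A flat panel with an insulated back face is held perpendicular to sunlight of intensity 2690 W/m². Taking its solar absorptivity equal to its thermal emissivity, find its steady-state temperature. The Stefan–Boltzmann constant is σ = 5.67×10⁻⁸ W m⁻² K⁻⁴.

T ≈ 467 K

Absorbed flux αS = emitted flux εσT⁴ (one radiating face); with α = ε, T = (S/σ)^(1/4).
T = (2690 / 5.67×10⁻⁸)^(1/4) = (4.74×10^10)^(1/4).
T = 467 K.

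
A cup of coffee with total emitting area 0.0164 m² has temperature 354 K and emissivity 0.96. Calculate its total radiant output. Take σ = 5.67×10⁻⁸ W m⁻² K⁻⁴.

Stefan–Boltzmann: P = εσAT⁴ = 0.96 × 5.67×10⁻⁸ × 0.0164 × (354)⁴ = 0.96 × 5.67×10⁻⁸ × 0.0164 × 1.57×10^10.
P = 14.0 W.

P ≈ 14.0 W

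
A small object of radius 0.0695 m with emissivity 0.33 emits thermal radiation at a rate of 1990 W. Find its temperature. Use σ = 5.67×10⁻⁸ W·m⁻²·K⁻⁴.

A = 4πr² = 4π × (0.0695)² = 0.0607 m².
From P = εσAT⁴, T = (P / εσA)^(1/4) = (1990 / (0.33 × 5.67×10⁻⁸ × 0.0607))^(1/4).
T = (1.75×10^12)^(1/4) = 1150 K.

T ≈ 1150 K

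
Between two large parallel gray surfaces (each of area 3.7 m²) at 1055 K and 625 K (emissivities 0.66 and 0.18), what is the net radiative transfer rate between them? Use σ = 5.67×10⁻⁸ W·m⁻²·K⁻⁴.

For two large parallel gray plates, q = σ(T₁⁴ − T₂⁴) / (1/ε₁ + 1/ε₂ − 1).
1/ε₁ + 1/ε₂ − 1 = 1/0.66 + 1/0.18 − 1 = 6.071.
T₁⁴ − T₂⁴ = 1.24×10^12 − 1.53×10^11 = 1.09×10^12 K⁴.
q = 5.67×10⁻⁸ × 1.09×10^12 / 6.071 = 10100 W/m².
Q = q·A = 10100 × 3.7 = 37500 W.

Q ≈ 37500 W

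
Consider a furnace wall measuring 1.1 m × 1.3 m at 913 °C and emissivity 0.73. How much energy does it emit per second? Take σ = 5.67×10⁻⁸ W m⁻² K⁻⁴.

A = 1.1 × 1.3 = 1.43 m².
913 °C = 1186 K.
P = εσAT⁴ = 0.73 × 5.67×10⁻⁸ × 1.43 × (1186)⁴ = 0.73 × 5.67×10⁻⁸ × 1.43 × 1.98×10^12.
P = 1.17×10^5 W.

P ≈ 1.17×10^5 W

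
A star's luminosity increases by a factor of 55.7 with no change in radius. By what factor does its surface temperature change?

factor ≈ 2.73

P ∝ T⁴ ⇒ T ∝ P^(1/4), so T scales by (55.7)^(1/4) = 2.73.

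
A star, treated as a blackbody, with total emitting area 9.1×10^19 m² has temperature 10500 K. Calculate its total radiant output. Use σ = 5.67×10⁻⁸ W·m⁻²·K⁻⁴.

P ≈ 6.27×10^28 W

P = σAT⁴ = 5.67×10⁻⁸ × 9.10×10^19 × (10500)⁴ = 5.67×10⁻⁸ × 9.10×10^19 × 1.22×10^16.
P = 6.27×10^28 W.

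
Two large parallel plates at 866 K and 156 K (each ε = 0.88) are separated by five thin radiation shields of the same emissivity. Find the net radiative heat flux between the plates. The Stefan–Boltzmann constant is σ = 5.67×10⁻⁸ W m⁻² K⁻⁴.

Each of the 6 gaps contributes resistance (2/ε − 1) = 2/0.88 − 1 = 1.273; total = 7.636.
q = σ(T₁⁴ − T₂⁴) / 7.636 = 5.67×10⁻⁸ × 5.62×10^11 / 7.636 = 4170 W/m².

q ≈ 4170 W/m²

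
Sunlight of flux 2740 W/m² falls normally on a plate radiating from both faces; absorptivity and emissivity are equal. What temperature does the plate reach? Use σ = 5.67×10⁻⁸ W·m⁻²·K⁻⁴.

T ≈ 394 K

Absorbed flux αS = emitted flux 2εσT⁴ per unit area; with α = ε this gives T = (S/2σ)^(1/4).
T = (2740 / (2 × 5.67×10⁻⁸))^(1/4) = (2.42×10^10)^(1/4).
T = 394 K.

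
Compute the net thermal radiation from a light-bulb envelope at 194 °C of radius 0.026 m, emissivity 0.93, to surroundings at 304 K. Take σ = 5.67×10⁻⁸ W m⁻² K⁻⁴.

A = 4πr² = 4π × (0.026)² = 8.49×10^-3 m².
Convert: 194 °C = 467 K.
Q = εσA(T⁴ − T_s⁴). T⁴ − T_s⁴ = (467)⁴ − (304)⁴ = 4.76×10^10 − 8.54×10^9 = 3.90×10^10 K⁴.
Q = 0.93 × 5.67×10⁻⁸ × 8.49×10^-3 × 3.90×10^10 = 17.5 W.

Q ≈ 17.5 W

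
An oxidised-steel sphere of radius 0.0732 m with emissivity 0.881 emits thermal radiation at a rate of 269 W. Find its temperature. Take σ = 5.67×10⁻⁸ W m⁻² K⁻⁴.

T ≈ 532 K

A = 4πr² = 4π × (0.0732)² = 0.0673 m².
From P = εσAT⁴, T = (P / εσA)^(1/4) = (269 / (0.881 × 5.67×10⁻⁸ × 0.0673))^(1/4).
T = (8.00×10^10)^(1/4) = 532 K.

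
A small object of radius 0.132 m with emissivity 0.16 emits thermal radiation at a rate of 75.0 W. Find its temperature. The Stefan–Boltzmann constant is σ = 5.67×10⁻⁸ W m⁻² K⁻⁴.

A = 4πr² = 4π × (0.132)² = 0.219 m².
From P = εσAT⁴, T = (P / εσA)^(1/4) = (75.0 / (0.16 × 5.67×10⁻⁸ × 0.219))^(1/4).
T = (3.78×10^10)^(1/4) = 441 K.

T ≈ 441 K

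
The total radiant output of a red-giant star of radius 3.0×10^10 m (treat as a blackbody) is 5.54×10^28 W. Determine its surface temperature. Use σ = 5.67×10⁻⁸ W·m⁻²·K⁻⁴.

T ≈ 3050 K

A = 4πr² = 4π × (3.0×10^10)² = 1.13×10^22 m².
From P = σAT⁴, T = (P / σA)^(1/4) = (5.54×10^28 / (5.67×10⁻⁸ × 1.13×10^22))^(1/4).
T = (8.64×10^13)^(1/4) = 3050 K.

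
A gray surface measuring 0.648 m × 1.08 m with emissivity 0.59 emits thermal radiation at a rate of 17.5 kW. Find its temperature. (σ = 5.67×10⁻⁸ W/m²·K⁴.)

A = 0.648 × 1.08 = 0.700 m².
From P = εσAT⁴, T = (P / εσA)^(1/4) = (17500 / (0.59 × 5.67×10⁻⁸ × 0.700))^(1/4).
T = (7.47×10^11)^(1/4) = 930 K.

T ≈ 930 K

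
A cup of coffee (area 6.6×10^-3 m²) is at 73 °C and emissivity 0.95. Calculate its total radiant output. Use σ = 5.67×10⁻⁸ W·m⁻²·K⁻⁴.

73 °C = 346 K.
P = εσAT⁴ = 0.95 × 5.67×10⁻⁸ × 6.60×10^-3 × (346)⁴ = 0.95 × 5.67×10⁻⁸ × 6.60×10^-3 × 1.43×10^10.
P = 5.10 W.

P ≈ 5.10 W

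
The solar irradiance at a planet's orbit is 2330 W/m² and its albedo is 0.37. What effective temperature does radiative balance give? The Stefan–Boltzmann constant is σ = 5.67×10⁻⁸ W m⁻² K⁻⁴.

Power absorbed = (1−a)S·πR²; power emitted = 4πR²σT⁴. Equating and cancelling πR²:
T = ((1−a)S / 4σ)^(1/4) = (1470 / (4 × 5.67×10⁻⁸))^(1/4) = (6.47×10^9)^(1/4).
T = 284 K.

T ≈ 284 K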